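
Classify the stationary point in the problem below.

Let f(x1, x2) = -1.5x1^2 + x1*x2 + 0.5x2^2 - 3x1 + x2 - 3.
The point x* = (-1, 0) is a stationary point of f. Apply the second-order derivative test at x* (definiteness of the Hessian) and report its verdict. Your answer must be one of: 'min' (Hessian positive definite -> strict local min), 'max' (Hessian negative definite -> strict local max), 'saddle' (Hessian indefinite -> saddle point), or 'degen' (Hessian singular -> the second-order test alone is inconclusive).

Compute the Hessian H = grad^2 f:
  H = [[-3, 1], [1, 1]]
Verify stationarity: grad f(x*) = H x* + g = (0, 0).
Eigenvalues of H: -3.2361, 1.2361.
Eigenvalues have mixed signs, so H is indefinite -> x* is a saddle point.

saddle


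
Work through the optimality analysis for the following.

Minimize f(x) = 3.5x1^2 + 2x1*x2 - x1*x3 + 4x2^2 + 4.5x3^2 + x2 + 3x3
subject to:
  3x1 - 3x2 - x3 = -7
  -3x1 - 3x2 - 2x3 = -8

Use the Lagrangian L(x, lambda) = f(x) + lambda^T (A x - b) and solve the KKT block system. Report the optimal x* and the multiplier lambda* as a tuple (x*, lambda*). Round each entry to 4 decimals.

Form the Lagrangian:
  L(x, lambda) = (1/2) x^T Q x + c^T x + lambda^T (A x - b)
Stationarity (grad_x L = 0): Q x + c + A^T lambda = 0.
Primal feasibility: A x = b.

This gives the KKT block system:
  [ Q   A^T ] [ x     ]   [-c ]
  [ A    0  ] [ lambda ] = [ b ]

Solving the linear system:
  x*      = (0.0422, 2.1265, 0.7471)
  lambda* = (2.3825, 3.6495)
  f(x*)   = 25.1206

x* = (0.0422, 2.1265, 0.7471), lambda* = (2.3825, 3.6495)


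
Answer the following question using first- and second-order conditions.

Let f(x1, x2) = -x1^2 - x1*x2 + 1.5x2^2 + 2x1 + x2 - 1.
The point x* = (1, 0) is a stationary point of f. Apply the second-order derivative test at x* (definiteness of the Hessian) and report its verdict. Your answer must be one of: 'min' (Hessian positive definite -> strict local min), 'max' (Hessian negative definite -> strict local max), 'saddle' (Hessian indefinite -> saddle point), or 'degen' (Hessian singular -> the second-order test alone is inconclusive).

Compute the Hessian H = grad^2 f:
  H = [[-2, -1], [-1, 3]]
Verify stationarity: grad f(x*) = H x* + g = (0, 0).
Eigenvalues of H: -2.1926, 3.1926.
Eigenvalues have mixed signs, so H is indefinite -> x* is a saddle point.

saddle


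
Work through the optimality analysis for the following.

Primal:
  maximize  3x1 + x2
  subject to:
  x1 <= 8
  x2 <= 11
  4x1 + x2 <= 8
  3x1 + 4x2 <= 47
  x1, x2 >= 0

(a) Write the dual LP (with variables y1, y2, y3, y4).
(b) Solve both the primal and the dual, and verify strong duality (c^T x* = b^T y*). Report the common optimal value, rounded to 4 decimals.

The standard primal-dual pair for 'max c^T x s.t. A x <= b, x >= 0' is:
  Dual:  min b^T y  s.t.  A^T y >= c,  y >= 0.

So the dual LP is:
  minimize  8y1 + 11y2 + 8y3 + 47y4
  subject to:
    y1 + 4y3 + 3y4 >= 3
    y2 + y3 + 4y4 >= 1
    y1, y2, y3, y4 >= 0

Solving the primal: x* = (0, 8).
  primal value c^T x* = 8.
Solving the dual: y* = (0, 0, 1, 0).
  dual value b^T y* = 8.
Strong duality: c^T x* = b^T y*. Confirmed.

8


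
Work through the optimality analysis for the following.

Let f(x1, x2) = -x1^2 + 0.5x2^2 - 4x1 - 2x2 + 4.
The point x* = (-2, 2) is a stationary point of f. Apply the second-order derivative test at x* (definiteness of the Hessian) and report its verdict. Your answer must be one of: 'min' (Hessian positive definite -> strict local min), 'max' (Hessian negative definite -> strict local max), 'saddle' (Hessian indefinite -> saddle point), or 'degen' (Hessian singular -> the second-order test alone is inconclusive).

Compute the Hessian H = grad^2 f:
  H = [[-2, 0], [0, 1]]
Verify stationarity: grad f(x*) = H x* + g = (0, 0).
Eigenvalues of H: -2, 1.
Eigenvalues have mixed signs, so H is indefinite -> x* is a saddle point.

saddle


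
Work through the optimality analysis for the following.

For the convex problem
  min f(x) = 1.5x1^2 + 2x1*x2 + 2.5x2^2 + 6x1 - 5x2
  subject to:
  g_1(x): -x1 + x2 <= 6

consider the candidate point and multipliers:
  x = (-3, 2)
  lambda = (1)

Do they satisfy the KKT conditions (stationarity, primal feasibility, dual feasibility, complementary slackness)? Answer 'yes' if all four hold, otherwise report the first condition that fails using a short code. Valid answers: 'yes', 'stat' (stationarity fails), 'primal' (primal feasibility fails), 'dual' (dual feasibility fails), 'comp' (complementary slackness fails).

Gradient of f: grad f(x) = Q x + c = (1, -1)
Constraint values g_i(x) = a_i^T x - b_i:
  g_1((-3, 2)) = -1
Stationarity residual: grad f(x) + sum_i lambda_i a_i = (0, 0)
  -> stationarity OK
Primal feasibility (all g_i <= 0): OK
Dual feasibility (all lambda_i >= 0): OK
Complementary slackness (lambda_i * g_i(x) = 0 for all i): FAILS

Verdict: the first failing condition is complementary_slackness -> comp.

comp


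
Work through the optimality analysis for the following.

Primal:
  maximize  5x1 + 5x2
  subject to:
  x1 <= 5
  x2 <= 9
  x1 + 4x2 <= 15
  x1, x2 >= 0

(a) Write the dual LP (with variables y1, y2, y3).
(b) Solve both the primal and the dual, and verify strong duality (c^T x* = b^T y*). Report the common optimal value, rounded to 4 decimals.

The standard primal-dual pair for 'max c^T x s.t. A x <= b, x >= 0' is:
  Dual:  min b^T y  s.t.  A^T y >= c,  y >= 0.

So the dual LP is:
  minimize  5y1 + 9y2 + 15y3
  subject to:
    y1 + y3 >= 5
    y2 + 4y3 >= 5
    y1, y2, y3 >= 0

Solving the primal: x* = (5, 2.5).
  primal value c^T x* = 37.5.
Solving the dual: y* = (3.75, 0, 1.25).
  dual value b^T y* = 37.5.
Strong duality: c^T x* = b^T y*. Confirmed.

37.5


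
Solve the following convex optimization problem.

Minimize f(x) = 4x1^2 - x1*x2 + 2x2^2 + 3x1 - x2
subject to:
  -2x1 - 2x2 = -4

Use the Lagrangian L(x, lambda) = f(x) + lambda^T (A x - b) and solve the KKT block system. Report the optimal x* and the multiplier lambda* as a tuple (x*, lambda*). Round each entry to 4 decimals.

Form the Lagrangian:
  L(x, lambda) = (1/2) x^T Q x + c^T x + lambda^T (A x - b)
Stationarity (grad_x L = 0): Q x + c + A^T lambda = 0.
Primal feasibility: A x = b.

This gives the KKT block system:
  [ Q   A^T ] [ x     ]   [-c ]
  [ A    0  ] [ lambda ] = [ b ]

Solving the linear system:
  x*      = (0.4286, 1.5714)
  lambda* = (2.4286)
  f(x*)   = 4.7143

x* = (0.4286, 1.5714), lambda* = (2.4286)


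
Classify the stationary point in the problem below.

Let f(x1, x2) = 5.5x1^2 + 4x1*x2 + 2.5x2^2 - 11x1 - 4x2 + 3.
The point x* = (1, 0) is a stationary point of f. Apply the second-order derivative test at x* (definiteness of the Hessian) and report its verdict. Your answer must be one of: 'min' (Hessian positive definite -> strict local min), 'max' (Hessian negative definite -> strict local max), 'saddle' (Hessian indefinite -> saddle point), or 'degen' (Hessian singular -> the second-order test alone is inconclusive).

Compute the Hessian H = grad^2 f:
  H = [[11, 4], [4, 5]]
Verify stationarity: grad f(x*) = H x* + g = (0, 0).
Eigenvalues of H: 3, 13.
Both eigenvalues > 0, so H is positive definite -> x* is a strict local min.

min


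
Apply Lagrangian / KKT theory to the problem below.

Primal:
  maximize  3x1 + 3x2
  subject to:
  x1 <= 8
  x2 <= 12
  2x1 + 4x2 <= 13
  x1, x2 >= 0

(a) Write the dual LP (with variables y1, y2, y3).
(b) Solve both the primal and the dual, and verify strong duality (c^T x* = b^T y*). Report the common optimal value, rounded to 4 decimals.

The standard primal-dual pair for 'max c^T x s.t. A x <= b, x >= 0' is:
  Dual:  min b^T y  s.t.  A^T y >= c,  y >= 0.

So the dual LP is:
  minimize  8y1 + 12y2 + 13y3
  subject to:
    y1 + 2y3 >= 3
    y2 + 4y3 >= 3
    y1, y2, y3 >= 0

Solving the primal: x* = (6.5, 0).
  primal value c^T x* = 19.5.
Solving the dual: y* = (0, 0, 1.5).
  dual value b^T y* = 19.5.
Strong duality: c^T x* = b^T y*. Confirmed.

19.5


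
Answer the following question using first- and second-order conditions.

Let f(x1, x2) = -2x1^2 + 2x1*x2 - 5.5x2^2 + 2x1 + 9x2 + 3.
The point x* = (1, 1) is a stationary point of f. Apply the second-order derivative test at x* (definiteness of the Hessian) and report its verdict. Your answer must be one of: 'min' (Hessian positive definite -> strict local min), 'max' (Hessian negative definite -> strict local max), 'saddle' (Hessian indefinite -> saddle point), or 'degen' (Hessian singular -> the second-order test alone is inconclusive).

Compute the Hessian H = grad^2 f:
  H = [[-4, 2], [2, -11]]
Verify stationarity: grad f(x*) = H x* + g = (0, 0).
Eigenvalues of H: -11.5311, -3.4689.
Both eigenvalues < 0, so H is negative definite -> x* is a strict local max.

max


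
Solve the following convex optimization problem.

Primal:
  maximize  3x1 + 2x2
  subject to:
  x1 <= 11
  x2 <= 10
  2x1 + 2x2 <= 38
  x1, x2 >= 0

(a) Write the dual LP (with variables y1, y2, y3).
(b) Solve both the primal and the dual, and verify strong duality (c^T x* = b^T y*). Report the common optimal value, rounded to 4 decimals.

The standard primal-dual pair for 'max c^T x s.t. A x <= b, x >= 0' is:
  Dual:  min b^T y  s.t.  A^T y >= c,  y >= 0.

So the dual LP is:
  minimize  11y1 + 10y2 + 38y3
  subject to:
    y1 + 2y3 >= 3
    y2 + 2y3 >= 2
    y1, y2, y3 >= 0

Solving the primal: x* = (11, 8).
  primal value c^T x* = 49.
Solving the dual: y* = (1, 0, 1).
  dual value b^T y* = 49.
Strong duality: c^T x* = b^T y*. Confirmed.

49


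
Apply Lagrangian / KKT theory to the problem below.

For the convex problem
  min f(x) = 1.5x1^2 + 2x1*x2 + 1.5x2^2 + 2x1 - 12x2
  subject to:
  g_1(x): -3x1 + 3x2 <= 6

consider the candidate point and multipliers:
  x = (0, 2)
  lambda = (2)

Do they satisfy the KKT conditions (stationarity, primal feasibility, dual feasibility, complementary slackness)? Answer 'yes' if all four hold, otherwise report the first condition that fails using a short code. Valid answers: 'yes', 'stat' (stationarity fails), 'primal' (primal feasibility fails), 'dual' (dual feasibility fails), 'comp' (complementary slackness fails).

Gradient of f: grad f(x) = Q x + c = (6, -6)
Constraint values g_i(x) = a_i^T x - b_i:
  g_1((0, 2)) = 0
Stationarity residual: grad f(x) + sum_i lambda_i a_i = (0, 0)
  -> stationarity OK
Primal feasibility (all g_i <= 0): OK
Dual feasibility (all lambda_i >= 0): OK
Complementary slackness (lambda_i * g_i(x) = 0 for all i): OK

Verdict: yes, KKT holds.

yes


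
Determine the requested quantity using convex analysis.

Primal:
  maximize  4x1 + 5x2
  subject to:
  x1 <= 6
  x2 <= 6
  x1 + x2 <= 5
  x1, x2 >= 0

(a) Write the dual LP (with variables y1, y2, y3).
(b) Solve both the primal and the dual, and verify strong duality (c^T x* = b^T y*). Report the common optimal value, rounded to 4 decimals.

The standard primal-dual pair for 'max c^T x s.t. A x <= b, x >= 0' is:
  Dual:  min b^T y  s.t.  A^T y >= c,  y >= 0.

So the dual LP is:
  minimize  6y1 + 6y2 + 5y3
  subject to:
    y1 + y3 >= 4
    y2 + y3 >= 5
    y1, y2, y3 >= 0

Solving the primal: x* = (0, 5).
  primal value c^T x* = 25.
Solving the dual: y* = (0, 0, 5).
  dual value b^T y* = 25.
Strong duality: c^T x* = b^T y*. Confirmed.

25


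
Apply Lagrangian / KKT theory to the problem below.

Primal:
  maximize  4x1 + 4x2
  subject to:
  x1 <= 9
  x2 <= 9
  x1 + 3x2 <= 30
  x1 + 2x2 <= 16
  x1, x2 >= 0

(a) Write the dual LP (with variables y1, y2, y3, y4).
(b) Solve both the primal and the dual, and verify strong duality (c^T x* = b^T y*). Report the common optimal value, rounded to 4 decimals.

The standard primal-dual pair for 'max c^T x s.t. A x <= b, x >= 0' is:
  Dual:  min b^T y  s.t.  A^T y >= c,  y >= 0.

So the dual LP is:
  minimize  9y1 + 9y2 + 30y3 + 16y4
  subject to:
    y1 + y3 + y4 >= 4
    y2 + 3y3 + 2y4 >= 4
    y1, y2, y3, y4 >= 0

Solving the primal: x* = (9, 3.5).
  primal value c^T x* = 50.
Solving the dual: y* = (2, 0, 0, 2).
  dual value b^T y* = 50.
Strong duality: c^T x* = b^T y*. Confirmed.

50


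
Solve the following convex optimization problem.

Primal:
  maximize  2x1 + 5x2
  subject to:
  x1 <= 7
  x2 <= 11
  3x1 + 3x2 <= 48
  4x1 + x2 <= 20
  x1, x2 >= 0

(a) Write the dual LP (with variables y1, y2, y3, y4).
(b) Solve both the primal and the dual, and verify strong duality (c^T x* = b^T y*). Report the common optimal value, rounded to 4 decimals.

The standard primal-dual pair for 'max c^T x s.t. A x <= b, x >= 0' is:
  Dual:  min b^T y  s.t.  A^T y >= c,  y >= 0.

So the dual LP is:
  minimize  7y1 + 11y2 + 48y3 + 20y4
  subject to:
    y1 + 3y3 + 4y4 >= 2
    y2 + 3y3 + y4 >= 5
    y1, y2, y3, y4 >= 0

Solving the primal: x* = (2.25, 11).
  primal value c^T x* = 59.5.
Solving the dual: y* = (0, 4.5, 0, 0.5).
  dual value b^T y* = 59.5.
Strong duality: c^T x* = b^T y*. Confirmed.

59.5


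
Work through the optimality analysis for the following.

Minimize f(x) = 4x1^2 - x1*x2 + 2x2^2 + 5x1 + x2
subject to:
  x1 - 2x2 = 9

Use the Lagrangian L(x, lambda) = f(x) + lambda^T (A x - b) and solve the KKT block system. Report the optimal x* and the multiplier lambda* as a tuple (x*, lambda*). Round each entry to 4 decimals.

Form the Lagrangian:
  L(x, lambda) = (1/2) x^T Q x + c^T x + lambda^T (A x - b)
Stationarity (grad_x L = 0): Q x + c + A^T lambda = 0.
Primal feasibility: A x = b.

This gives the KKT block system:
  [ Q   A^T ] [ x     ]   [-c ]
  [ A    0  ] [ lambda ] = [ b ]

Solving the linear system:
  x*      = (-0.125, -4.5625)
  lambda* = (-8.5625)
  f(x*)   = 35.9375

x* = (-0.125, -4.5625), lambda* = (-8.5625)


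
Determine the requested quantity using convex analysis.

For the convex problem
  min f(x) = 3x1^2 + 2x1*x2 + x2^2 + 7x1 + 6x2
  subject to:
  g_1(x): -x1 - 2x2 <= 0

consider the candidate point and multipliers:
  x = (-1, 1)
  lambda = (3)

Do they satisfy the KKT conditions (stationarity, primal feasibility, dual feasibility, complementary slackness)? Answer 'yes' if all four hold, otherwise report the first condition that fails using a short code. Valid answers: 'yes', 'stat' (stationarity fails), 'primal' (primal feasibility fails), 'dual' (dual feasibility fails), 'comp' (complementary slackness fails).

Gradient of f: grad f(x) = Q x + c = (3, 6)
Constraint values g_i(x) = a_i^T x - b_i:
  g_1((-1, 1)) = -1
Stationarity residual: grad f(x) + sum_i lambda_i a_i = (0, 0)
  -> stationarity OK
Primal feasibility (all g_i <= 0): OK
Dual feasibility (all lambda_i >= 0): OK
Complementary slackness (lambda_i * g_i(x) = 0 for all i): FAILS

Verdict: the first failing condition is complementary_slackness -> comp.

comp


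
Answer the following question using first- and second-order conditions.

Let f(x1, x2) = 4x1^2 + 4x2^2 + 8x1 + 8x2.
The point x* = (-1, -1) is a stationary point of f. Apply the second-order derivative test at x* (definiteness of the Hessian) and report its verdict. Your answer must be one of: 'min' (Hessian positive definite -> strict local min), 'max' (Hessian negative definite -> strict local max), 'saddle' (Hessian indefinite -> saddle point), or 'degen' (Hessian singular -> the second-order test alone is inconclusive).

Compute the Hessian H = grad^2 f:
  H = [[8, 0], [0, 8]]
Verify stationarity: grad f(x*) = H x* + g = (0, 0).
Eigenvalues of H: 8, 8.
Both eigenvalues > 0, so H is positive definite -> x* is a strict local min.

min


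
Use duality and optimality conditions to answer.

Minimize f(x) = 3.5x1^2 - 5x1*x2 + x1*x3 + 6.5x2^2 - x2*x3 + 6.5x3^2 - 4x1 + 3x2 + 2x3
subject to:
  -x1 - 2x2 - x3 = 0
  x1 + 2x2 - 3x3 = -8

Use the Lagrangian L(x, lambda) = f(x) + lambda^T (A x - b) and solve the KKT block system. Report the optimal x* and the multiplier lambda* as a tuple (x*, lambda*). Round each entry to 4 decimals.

Form the Lagrangian:
  L(x, lambda) = (1/2) x^T Q x + c^T x + lambda^T (A x - b)
Stationarity (grad_x L = 0): Q x + c + A^T lambda = 0.
Primal feasibility: A x = b.

This gives the KKT block system:
  [ Q   A^T ] [ x     ]   [-c ]
  [ A    0  ] [ lambda ] = [ b ]

Solving the linear system:
  x*      = (-0.5902, -0.7049, 2)
  lambda* = (5.0738, 7.6803)
  f(x*)   = 32.8443

x* = (-0.5902, -0.7049, 2), lambda* = (5.0738, 7.6803)


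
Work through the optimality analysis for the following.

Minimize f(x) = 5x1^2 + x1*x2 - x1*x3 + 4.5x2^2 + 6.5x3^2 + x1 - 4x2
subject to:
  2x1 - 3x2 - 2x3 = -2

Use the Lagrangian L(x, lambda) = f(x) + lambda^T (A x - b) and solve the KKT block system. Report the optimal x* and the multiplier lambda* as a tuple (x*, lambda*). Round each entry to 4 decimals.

Form the Lagrangian:
  L(x, lambda) = (1/2) x^T Q x + c^T x + lambda^T (A x - b)
Stationarity (grad_x L = 0): Q x + c + A^T lambda = 0.
Primal feasibility: A x = b.

This gives the KKT block system:
  [ Q   A^T ] [ x     ]   [-c ]
  [ A    0  ] [ lambda ] = [ b ]

Solving the linear system:
  x*      = (-0.1901, 0.5299, 0.0151)
  lambda* = (0.193)
  f(x*)   = -0.9618

x* = (-0.1901, 0.5299, 0.0151), lambda* = (0.193)


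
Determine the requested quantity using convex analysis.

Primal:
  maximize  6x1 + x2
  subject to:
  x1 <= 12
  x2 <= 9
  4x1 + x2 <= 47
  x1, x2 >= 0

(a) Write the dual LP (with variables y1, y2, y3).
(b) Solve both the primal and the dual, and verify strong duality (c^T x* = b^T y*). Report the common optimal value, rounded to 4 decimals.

The standard primal-dual pair for 'max c^T x s.t. A x <= b, x >= 0' is:
  Dual:  min b^T y  s.t.  A^T y >= c,  y >= 0.

So the dual LP is:
  minimize  12y1 + 9y2 + 47y3
  subject to:
    y1 + 4y3 >= 6
    y2 + y3 >= 1
    y1, y2, y3 >= 0

Solving the primal: x* = (11.75, 0).
  primal value c^T x* = 70.5.
Solving the dual: y* = (0, 0, 1.5).
  dual value b^T y* = 70.5.
Strong duality: c^T x* = b^T y*. Confirmed.

70.5


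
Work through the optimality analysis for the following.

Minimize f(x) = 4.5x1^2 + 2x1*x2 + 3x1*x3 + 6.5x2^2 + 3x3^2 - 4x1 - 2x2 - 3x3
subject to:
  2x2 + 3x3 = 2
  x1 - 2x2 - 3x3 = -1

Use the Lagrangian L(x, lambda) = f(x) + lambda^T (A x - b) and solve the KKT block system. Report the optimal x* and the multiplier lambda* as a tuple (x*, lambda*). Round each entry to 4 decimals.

Form the Lagrangian:
  L(x, lambda) = (1/2) x^T Q x + c^T x + lambda^T (A x - b)
Stationarity (grad_x L = 0): Q x + c + A^T lambda = 0.
Primal feasibility: A x = b.

This gives the KKT block system:
  [ Q   A^T ] [ x     ]   [-c ]
  [ A    0  ] [ lambda ] = [ b ]

Solving the linear system:
  x*      = (1, 0.1702, 0.5532)
  lambda* = (-8.1064, -7)
  f(x*)   = 1.6064

x* = (1, 0.1702, 0.5532), lambda* = (-8.1064, -7)


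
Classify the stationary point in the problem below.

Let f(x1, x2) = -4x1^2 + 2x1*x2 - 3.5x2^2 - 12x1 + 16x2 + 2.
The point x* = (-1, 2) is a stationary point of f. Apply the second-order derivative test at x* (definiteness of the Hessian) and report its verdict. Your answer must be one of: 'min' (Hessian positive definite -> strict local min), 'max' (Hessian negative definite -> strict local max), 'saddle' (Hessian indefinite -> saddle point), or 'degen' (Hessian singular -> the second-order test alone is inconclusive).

Compute the Hessian H = grad^2 f:
  H = [[-8, 2], [2, -7]]
Verify stationarity: grad f(x*) = H x* + g = (0, 0).
Eigenvalues of H: -9.5616, -5.4384.
Both eigenvalues < 0, so H is negative definite -> x* is a strict local max.

max


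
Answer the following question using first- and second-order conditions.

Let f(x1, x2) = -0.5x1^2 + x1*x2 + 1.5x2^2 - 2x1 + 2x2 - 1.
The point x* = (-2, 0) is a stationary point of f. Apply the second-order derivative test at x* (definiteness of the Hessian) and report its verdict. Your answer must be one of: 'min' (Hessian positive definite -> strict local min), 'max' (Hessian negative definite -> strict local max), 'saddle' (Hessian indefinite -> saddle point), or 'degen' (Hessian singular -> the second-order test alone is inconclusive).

Compute the Hessian H = grad^2 f:
  H = [[-1, 1], [1, 3]]
Verify stationarity: grad f(x*) = H x* + g = (0, 0).
Eigenvalues of H: -1.2361, 3.2361.
Eigenvalues have mixed signs, so H is indefinite -> x* is a saddle point.

saddle


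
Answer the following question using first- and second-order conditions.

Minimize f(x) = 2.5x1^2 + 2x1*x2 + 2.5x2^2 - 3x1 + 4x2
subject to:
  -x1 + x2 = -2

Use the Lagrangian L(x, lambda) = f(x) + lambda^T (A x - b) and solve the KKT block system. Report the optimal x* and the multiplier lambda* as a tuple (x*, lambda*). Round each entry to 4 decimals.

Form the Lagrangian:
  L(x, lambda) = (1/2) x^T Q x + c^T x + lambda^T (A x - b)
Stationarity (grad_x L = 0): Q x + c + A^T lambda = 0.
Primal feasibility: A x = b.

This gives the KKT block system:
  [ Q   A^T ] [ x     ]   [-c ]
  [ A    0  ] [ lambda ] = [ b ]

Solving the linear system:
  x*      = (0.9286, -1.0714)
  lambda* = (-0.5)
  f(x*)   = -4.0357

x* = (0.9286, -1.0714), lambda* = (-0.5)


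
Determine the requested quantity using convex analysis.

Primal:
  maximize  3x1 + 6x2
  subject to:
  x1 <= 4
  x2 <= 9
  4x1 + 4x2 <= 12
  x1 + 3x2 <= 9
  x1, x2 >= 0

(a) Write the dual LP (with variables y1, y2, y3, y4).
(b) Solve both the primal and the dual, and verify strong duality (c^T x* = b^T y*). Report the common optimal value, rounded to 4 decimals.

The standard primal-dual pair for 'max c^T x s.t. A x <= b, x >= 0' is:
  Dual:  min b^T y  s.t.  A^T y >= c,  y >= 0.

So the dual LP is:
  minimize  4y1 + 9y2 + 12y3 + 9y4
  subject to:
    y1 + 4y3 + y4 >= 3
    y2 + 4y3 + 3y4 >= 6
    y1, y2, y3, y4 >= 0

Solving the primal: x* = (0, 3).
  primal value c^T x* = 18.
Solving the dual: y* = (0, 0, 0.375, 1.5).
  dual value b^T y* = 18.
Strong duality: c^T x* = b^T y*. Confirmed.

18


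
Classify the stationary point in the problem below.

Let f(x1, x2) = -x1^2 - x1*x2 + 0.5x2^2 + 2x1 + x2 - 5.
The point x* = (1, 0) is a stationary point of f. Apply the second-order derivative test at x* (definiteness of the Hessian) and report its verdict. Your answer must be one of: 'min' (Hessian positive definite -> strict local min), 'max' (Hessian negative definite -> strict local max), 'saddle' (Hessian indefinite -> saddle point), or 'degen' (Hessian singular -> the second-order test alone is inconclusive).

Compute the Hessian H = grad^2 f:
  H = [[-2, -1], [-1, 1]]
Verify stationarity: grad f(x*) = H x* + g = (0, 0).
Eigenvalues of H: -2.3028, 1.3028.
Eigenvalues have mixed signs, so H is indefinite -> x* is a saddle point.

saddle


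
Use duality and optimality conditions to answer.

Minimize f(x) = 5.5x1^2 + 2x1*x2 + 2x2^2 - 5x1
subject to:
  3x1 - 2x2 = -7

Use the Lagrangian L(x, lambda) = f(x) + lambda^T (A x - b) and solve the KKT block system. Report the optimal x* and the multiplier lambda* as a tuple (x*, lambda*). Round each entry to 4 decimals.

Form the Lagrangian:
  L(x, lambda) = (1/2) x^T Q x + c^T x + lambda^T (A x - b)
Stationarity (grad_x L = 0): Q x + c + A^T lambda = 0.
Primal feasibility: A x = b.

This gives the KKT block system:
  [ Q   A^T ] [ x     ]   [-c ]
  [ A    0  ] [ lambda ] = [ b ]

Solving the linear system:
  x*      = (-0.8846, 2.1731)
  lambda* = (3.4615)
  f(x*)   = 14.3269

x* = (-0.8846, 2.1731), lambda* = (3.4615)


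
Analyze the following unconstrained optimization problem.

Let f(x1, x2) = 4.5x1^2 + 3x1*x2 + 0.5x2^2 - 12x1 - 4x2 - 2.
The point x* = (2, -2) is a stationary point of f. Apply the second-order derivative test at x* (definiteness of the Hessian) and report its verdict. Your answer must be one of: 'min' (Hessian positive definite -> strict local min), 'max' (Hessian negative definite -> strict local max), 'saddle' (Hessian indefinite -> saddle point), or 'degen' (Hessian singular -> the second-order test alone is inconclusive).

Compute the Hessian H = grad^2 f:
  H = [[9, 3], [3, 1]]
Verify stationarity: grad f(x*) = H x* + g = (0, 0).
Eigenvalues of H: 0, 10.
H has a zero eigenvalue (singular; positive semidefinite but not definite), so H is neither positive definite, negative definite, nor indefinite. The second-order test alone is inconclusive -> degen.
(Indeed, f is constant along the null direction of H through x*, so x* is not a strict local extremum.)

degen


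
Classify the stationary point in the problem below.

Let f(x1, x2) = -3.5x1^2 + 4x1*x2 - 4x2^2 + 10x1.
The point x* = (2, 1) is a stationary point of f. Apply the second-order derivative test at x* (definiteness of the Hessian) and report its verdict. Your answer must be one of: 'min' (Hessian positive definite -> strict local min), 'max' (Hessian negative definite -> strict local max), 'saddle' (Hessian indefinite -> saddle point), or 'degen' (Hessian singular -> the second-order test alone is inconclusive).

Compute the Hessian H = grad^2 f:
  H = [[-7, 4], [4, -8]]
Verify stationarity: grad f(x*) = H x* + g = (0, 0).
Eigenvalues of H: -11.5311, -3.4689.
Both eigenvalues < 0, so H is negative definite -> x* is a strict local max.

max


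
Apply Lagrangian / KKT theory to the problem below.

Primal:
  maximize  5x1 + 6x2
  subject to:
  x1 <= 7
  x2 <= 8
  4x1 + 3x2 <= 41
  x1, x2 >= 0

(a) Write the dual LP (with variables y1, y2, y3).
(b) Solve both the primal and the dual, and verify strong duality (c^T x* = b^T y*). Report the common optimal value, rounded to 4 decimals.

The standard primal-dual pair for 'max c^T x s.t. A x <= b, x >= 0' is:
  Dual:  min b^T y  s.t.  A^T y >= c,  y >= 0.

So the dual LP is:
  minimize  7y1 + 8y2 + 41y3
  subject to:
    y1 + 4y3 >= 5
    y2 + 3y3 >= 6
    y1, y2, y3 >= 0

Solving the primal: x* = (4.25, 8).
  primal value c^T x* = 69.25.
Solving the dual: y* = (0, 2.25, 1.25).
  dual value b^T y* = 69.25.
Strong duality: c^T x* = b^T y*. Confirmed.

69.25


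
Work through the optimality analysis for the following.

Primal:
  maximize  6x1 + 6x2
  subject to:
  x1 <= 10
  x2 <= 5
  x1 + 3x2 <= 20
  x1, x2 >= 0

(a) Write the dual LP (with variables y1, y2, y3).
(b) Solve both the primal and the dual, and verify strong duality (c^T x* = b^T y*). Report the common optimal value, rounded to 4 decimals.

The standard primal-dual pair for 'max c^T x s.t. A x <= b, x >= 0' is:
  Dual:  min b^T y  s.t.  A^T y >= c,  y >= 0.

So the dual LP is:
  minimize  10y1 + 5y2 + 20y3
  subject to:
    y1 + y3 >= 6
    y2 + 3y3 >= 6
    y1, y2, y3 >= 0

Solving the primal: x* = (10, 3.3333).
  primal value c^T x* = 80.
Solving the dual: y* = (4, 0, 2).
  dual value b^T y* = 80.
Strong duality: c^T x* = b^T y*. Confirmed.

80


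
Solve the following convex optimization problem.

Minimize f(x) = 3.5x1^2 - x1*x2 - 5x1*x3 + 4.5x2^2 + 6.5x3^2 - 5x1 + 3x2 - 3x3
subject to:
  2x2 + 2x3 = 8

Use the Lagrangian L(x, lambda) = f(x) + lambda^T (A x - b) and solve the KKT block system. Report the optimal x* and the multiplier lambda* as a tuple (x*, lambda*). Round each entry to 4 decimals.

Form the Lagrangian:
  L(x, lambda) = (1/2) x^T Q x + c^T x + lambda^T (A x - b)
Stationarity (grad_x L = 0): Q x + c + A^T lambda = 0.
Primal feasibility: A x = b.

This gives the KKT block system:
  [ Q   A^T ] [ x     ]   [-c ]
  [ A    0  ] [ lambda ] = [ b ]

Solving the linear system:
  x*      = (2.6522, 1.6087, 2.3913)
  lambda* = (-7.413)
  f(x*)   = 21.8478

x* = (2.6522, 1.6087, 2.3913), lambda* = (-7.413)


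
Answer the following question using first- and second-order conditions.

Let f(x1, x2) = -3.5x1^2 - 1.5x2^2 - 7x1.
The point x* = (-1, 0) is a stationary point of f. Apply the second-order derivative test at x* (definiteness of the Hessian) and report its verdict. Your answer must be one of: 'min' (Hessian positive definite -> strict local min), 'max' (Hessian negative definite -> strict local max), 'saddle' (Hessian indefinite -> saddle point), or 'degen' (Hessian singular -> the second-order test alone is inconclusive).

Compute the Hessian H = grad^2 f:
  H = [[-7, 0], [0, -3]]
Verify stationarity: grad f(x*) = H x* + g = (0, 0).
Eigenvalues of H: -7, -3.
Both eigenvalues < 0, so H is negative definite -> x* is a strict local max.

max


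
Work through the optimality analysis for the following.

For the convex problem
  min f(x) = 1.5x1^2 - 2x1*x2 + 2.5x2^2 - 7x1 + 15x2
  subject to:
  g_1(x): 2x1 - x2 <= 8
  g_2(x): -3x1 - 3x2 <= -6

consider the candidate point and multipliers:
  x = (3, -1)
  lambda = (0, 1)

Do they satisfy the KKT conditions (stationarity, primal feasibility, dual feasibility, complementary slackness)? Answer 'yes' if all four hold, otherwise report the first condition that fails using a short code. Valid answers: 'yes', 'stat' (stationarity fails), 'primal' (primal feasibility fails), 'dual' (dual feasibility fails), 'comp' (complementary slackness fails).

Gradient of f: grad f(x) = Q x + c = (4, 4)
Constraint values g_i(x) = a_i^T x - b_i:
  g_1((3, -1)) = -1
  g_2((3, -1)) = 0
Stationarity residual: grad f(x) + sum_i lambda_i a_i = (1, 1)
  -> stationarity FAILS
Primal feasibility (all g_i <= 0): OK
Dual feasibility (all lambda_i >= 0): OK
Complementary slackness (lambda_i * g_i(x) = 0 for all i): OK

Verdict: the first failing condition is stationarity -> stat.

stat


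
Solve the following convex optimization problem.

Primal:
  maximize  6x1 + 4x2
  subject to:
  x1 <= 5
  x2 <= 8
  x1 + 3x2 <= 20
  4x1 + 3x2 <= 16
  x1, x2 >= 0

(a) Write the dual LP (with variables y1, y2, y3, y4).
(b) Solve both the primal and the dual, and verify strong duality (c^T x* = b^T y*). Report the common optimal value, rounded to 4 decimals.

The standard primal-dual pair for 'max c^T x s.t. A x <= b, x >= 0' is:
  Dual:  min b^T y  s.t.  A^T y >= c,  y >= 0.

So the dual LP is:
  minimize  5y1 + 8y2 + 20y3 + 16y4
  subject to:
    y1 + y3 + 4y4 >= 6
    y2 + 3y3 + 3y4 >= 4
    y1, y2, y3, y4 >= 0

Solving the primal: x* = (4, 0).
  primal value c^T x* = 24.
Solving the dual: y* = (0, 0, 0, 1.5).
  dual value b^T y* = 24.
Strong duality: c^T x* = b^T y*. Confirmed.

24


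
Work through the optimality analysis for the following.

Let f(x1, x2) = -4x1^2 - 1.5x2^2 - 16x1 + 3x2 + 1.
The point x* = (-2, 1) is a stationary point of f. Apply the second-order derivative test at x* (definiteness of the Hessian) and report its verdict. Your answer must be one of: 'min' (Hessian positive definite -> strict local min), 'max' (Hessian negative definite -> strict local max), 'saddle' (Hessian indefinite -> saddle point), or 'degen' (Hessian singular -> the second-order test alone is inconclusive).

Compute the Hessian H = grad^2 f:
  H = [[-8, 0], [0, -3]]
Verify stationarity: grad f(x*) = H x* + g = (0, 0).
Eigenvalues of H: -8, -3.
Both eigenvalues < 0, so H is negative definite -> x* is a strict local max.

max


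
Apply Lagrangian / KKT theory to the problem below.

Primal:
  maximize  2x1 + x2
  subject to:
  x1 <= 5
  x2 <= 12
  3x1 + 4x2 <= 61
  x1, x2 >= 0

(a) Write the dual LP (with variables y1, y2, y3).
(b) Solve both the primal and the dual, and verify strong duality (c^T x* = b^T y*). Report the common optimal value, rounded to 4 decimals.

The standard primal-dual pair for 'max c^T x s.t. A x <= b, x >= 0' is:
  Dual:  min b^T y  s.t.  A^T y >= c,  y >= 0.

So the dual LP is:
  minimize  5y1 + 12y2 + 61y3
  subject to:
    y1 + 3y3 >= 2
    y2 + 4y3 >= 1
    y1, y2, y3 >= 0

Solving the primal: x* = (5, 11.5).
  primal value c^T x* = 21.5.
Solving the dual: y* = (1.25, 0, 0.25).
  dual value b^T y* = 21.5.
Strong duality: c^T x* = b^T y*. Confirmed.

21.5


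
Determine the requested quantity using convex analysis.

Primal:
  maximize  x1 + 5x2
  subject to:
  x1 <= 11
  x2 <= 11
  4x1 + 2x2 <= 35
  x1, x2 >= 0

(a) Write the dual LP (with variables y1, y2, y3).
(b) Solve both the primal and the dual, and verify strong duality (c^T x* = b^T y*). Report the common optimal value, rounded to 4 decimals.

The standard primal-dual pair for 'max c^T x s.t. A x <= b, x >= 0' is:
  Dual:  min b^T y  s.t.  A^T y >= c,  y >= 0.

So the dual LP is:
  minimize  11y1 + 11y2 + 35y3
  subject to:
    y1 + 4y3 >= 1
    y2 + 2y3 >= 5
    y1, y2, y3 >= 0

Solving the primal: x* = (3.25, 11).
  primal value c^T x* = 58.25.
Solving the dual: y* = (0, 4.5, 0.25).
  dual value b^T y* = 58.25.
Strong duality: c^T x* = b^T y*. Confirmed.

58.25


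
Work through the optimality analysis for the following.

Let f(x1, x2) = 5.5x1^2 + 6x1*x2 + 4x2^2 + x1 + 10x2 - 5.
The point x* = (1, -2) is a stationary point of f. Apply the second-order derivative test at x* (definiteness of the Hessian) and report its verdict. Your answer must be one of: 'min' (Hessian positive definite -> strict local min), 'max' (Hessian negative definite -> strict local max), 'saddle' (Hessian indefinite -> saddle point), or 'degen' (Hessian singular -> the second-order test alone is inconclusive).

Compute the Hessian H = grad^2 f:
  H = [[11, 6], [6, 8]]
Verify stationarity: grad f(x*) = H x* + g = (0, 0).
Eigenvalues of H: 3.3153, 15.6847.
Both eigenvalues > 0, so H is positive definite -> x* is a strict local min.

min


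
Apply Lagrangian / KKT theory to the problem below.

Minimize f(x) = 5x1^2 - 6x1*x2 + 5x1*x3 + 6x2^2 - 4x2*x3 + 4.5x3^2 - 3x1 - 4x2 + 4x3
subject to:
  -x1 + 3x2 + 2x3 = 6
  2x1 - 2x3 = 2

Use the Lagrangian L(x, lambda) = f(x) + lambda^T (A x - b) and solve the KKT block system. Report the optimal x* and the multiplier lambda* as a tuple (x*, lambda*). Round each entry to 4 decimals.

Form the Lagrangian:
  L(x, lambda) = (1/2) x^T Q x + c^T x + lambda^T (A x - b)
Stationarity (grad_x L = 0): Q x + c + A^T lambda = 0.
Primal feasibility: A x = b.

This gives the KKT block system:
  [ Q   A^T ] [ x     ]   [-c ]
  [ A    0  ] [ lambda ] = [ b ]

Solving the linear system:
  x*      = (1.3604, 2.2132, 0.3604)
  lambda* = (-4.3183, -1.7222)
  f(x*)   = 8.9309

x* = (1.3604, 2.2132, 0.3604), lambda* = (-4.3183, -1.7222)


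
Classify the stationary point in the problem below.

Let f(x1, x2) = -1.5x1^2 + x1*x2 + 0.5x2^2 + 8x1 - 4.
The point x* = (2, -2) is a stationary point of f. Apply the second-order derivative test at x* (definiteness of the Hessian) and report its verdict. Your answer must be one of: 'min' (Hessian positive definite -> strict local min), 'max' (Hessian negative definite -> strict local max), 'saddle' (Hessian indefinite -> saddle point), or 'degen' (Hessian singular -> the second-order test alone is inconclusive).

Compute the Hessian H = grad^2 f:
  H = [[-3, 1], [1, 1]]
Verify stationarity: grad f(x*) = H x* + g = (0, 0).
Eigenvalues of H: -3.2361, 1.2361.
Eigenvalues have mixed signs, so H is indefinite -> x* is a saddle point.

saddle


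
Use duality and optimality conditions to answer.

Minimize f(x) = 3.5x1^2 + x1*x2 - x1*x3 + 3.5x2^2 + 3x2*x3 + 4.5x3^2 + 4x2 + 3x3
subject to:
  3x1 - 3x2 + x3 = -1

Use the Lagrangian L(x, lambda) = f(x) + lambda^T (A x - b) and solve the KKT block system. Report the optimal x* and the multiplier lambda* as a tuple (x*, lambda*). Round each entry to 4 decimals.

Form the Lagrangian:
  L(x, lambda) = (1/2) x^T Q x + c^T x + lambda^T (A x - b)
Stationarity (grad_x L = 0): Q x + c + A^T lambda = 0.
Primal feasibility: A x = b.

This gives the KKT block system:
  [ Q   A^T ] [ x     ]   [-c ]
  [ A    0  ] [ lambda ] = [ b ]

Solving the linear system:
  x*      = (-0.3, -0.1, -0.4)
  lambda* = (0.6)
  f(x*)   = -0.5

x* = (-0.3, -0.1, -0.4), lambda* = (0.6)


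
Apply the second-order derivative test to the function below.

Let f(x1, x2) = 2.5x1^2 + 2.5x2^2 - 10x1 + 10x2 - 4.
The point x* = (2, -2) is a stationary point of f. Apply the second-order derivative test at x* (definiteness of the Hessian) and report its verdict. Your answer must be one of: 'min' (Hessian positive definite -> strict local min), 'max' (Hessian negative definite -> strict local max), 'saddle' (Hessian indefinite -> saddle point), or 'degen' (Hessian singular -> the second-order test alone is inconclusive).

Compute the Hessian H = grad^2 f:
  H = [[5, 0], [0, 5]]
Verify stationarity: grad f(x*) = H x* + g = (0, 0).
Eigenvalues of H: 5, 5.
Both eigenvalues > 0, so H is positive definite -> x* is a strict local min.

min


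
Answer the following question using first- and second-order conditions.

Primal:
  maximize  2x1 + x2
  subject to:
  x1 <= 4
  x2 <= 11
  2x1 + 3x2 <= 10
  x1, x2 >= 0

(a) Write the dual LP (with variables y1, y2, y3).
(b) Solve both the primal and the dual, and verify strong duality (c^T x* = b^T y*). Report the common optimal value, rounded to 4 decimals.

The standard primal-dual pair for 'max c^T x s.t. A x <= b, x >= 0' is:
  Dual:  min b^T y  s.t.  A^T y >= c,  y >= 0.

So the dual LP is:
  minimize  4y1 + 11y2 + 10y3
  subject to:
    y1 + 2y3 >= 2
    y2 + 3y3 >= 1
    y1, y2, y3 >= 0

Solving the primal: x* = (4, 0.6667).
  primal value c^T x* = 8.6667.
Solving the dual: y* = (1.3333, 0, 0.3333).
  dual value b^T y* = 8.6667.
Strong duality: c^T x* = b^T y*. Confirmed.

8.6667


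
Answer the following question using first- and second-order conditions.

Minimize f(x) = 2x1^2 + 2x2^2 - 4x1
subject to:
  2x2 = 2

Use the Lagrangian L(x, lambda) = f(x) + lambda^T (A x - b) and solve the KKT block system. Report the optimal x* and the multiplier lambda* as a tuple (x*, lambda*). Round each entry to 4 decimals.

Form the Lagrangian:
  L(x, lambda) = (1/2) x^T Q x + c^T x + lambda^T (A x - b)
Stationarity (grad_x L = 0): Q x + c + A^T lambda = 0.
Primal feasibility: A x = b.

This gives the KKT block system:
  [ Q   A^T ] [ x     ]   [-c ]
  [ A    0  ] [ lambda ] = [ b ]

Solving the linear system:
  x*      = (1, 1)
  lambda* = (-2)
  f(x*)   = 0

x* = (1, 1), lambda* = (-2)


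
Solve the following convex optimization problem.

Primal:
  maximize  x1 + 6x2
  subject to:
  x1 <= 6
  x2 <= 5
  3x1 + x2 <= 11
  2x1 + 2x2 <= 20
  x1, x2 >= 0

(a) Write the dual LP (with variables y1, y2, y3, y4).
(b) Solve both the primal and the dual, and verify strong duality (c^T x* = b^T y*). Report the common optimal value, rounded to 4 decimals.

The standard primal-dual pair for 'max c^T x s.t. A x <= b, x >= 0' is:
  Dual:  min b^T y  s.t.  A^T y >= c,  y >= 0.

So the dual LP is:
  minimize  6y1 + 5y2 + 11y3 + 20y4
  subject to:
    y1 + 3y3 + 2y4 >= 1
    y2 + y3 + 2y4 >= 6
    y1, y2, y3, y4 >= 0

Solving the primal: x* = (2, 5).
  primal value c^T x* = 32.
Solving the dual: y* = (0, 5.6667, 0.3333, 0).
  dual value b^T y* = 32.
Strong duality: c^T x* = b^T y*. Confirmed.

32


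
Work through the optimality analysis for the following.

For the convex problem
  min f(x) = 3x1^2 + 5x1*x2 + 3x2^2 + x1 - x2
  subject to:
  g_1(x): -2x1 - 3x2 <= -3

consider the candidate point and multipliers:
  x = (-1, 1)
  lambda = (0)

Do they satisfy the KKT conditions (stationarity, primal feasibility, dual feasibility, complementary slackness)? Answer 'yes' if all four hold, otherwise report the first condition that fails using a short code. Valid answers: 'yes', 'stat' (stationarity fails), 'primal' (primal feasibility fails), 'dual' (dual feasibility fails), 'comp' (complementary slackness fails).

Gradient of f: grad f(x) = Q x + c = (0, 0)
Constraint values g_i(x) = a_i^T x - b_i:
  g_1((-1, 1)) = 2
Stationarity residual: grad f(x) + sum_i lambda_i a_i = (0, 0)
  -> stationarity OK
Primal feasibility (all g_i <= 0): FAILS
Dual feasibility (all lambda_i >= 0): OK
Complementary slackness (lambda_i * g_i(x) = 0 for all i): OK

Verdict: the first failing condition is primal_feasibility -> primal.

primal


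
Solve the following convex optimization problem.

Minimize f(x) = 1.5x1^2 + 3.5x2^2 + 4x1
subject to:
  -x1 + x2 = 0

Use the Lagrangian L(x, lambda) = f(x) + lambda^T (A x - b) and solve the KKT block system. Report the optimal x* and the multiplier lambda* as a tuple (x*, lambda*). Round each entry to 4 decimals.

Form the Lagrangian:
  L(x, lambda) = (1/2) x^T Q x + c^T x + lambda^T (A x - b)
Stationarity (grad_x L = 0): Q x + c + A^T lambda = 0.
Primal feasibility: A x = b.

This gives the KKT block system:
  [ Q   A^T ] [ x     ]   [-c ]
  [ A    0  ] [ lambda ] = [ b ]

Solving the linear system:
  x*      = (-0.4, -0.4)
  lambda* = (2.8)
  f(x*)   = -0.8

x* = (-0.4, -0.4), lambda* = (2.8)


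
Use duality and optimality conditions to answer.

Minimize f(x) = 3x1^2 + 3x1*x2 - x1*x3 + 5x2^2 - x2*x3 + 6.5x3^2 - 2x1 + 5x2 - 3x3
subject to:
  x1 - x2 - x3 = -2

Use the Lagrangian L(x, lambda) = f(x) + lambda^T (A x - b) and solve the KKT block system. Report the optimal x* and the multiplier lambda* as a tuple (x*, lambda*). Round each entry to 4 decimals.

Form the Lagrangian:
  L(x, lambda) = (1/2) x^T Q x + c^T x + lambda^T (A x - b)
Stationarity (grad_x L = 0): Q x + c + A^T lambda = 0.
Primal feasibility: A x = b.

This gives the KKT block system:
  [ Q   A^T ] [ x     ]   [-c ]
  [ A    0  ] [ lambda ] = [ b ]

Solving the linear system:
  x*      = (-0.8462, 0.4615, 0.6923)
  lambda* = (6.3846)
  f(x*)   = 7.3462

x* = (-0.8462, 0.4615, 0.6923), lambda* = (6.3846)
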